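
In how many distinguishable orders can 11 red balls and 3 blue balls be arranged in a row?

Choose positions for the red balls: C(14,11) = 364.

364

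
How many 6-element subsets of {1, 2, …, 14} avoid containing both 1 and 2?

All 6-subsets: C(14,6) = 3003. Those containing both fixed elements: C(12,4) = 495.
3003 − 495 = 2508.

2508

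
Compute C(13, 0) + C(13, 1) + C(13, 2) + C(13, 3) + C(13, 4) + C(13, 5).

1 + 13 + 78 + 286 + 715 + 1287 = 2380.

2380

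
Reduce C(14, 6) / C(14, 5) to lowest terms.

3/2

C(n,k+1)/C(n,k) = (n−k)/(k+1) = (14−5)/(5+1) = 9/6 = 3/2.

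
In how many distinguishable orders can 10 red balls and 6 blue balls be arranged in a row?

8008

Choose positions for the red balls: C(16,10) = 8008.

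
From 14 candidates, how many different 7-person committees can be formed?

3432

This is C(14,7) = 3432.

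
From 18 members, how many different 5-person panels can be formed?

This is C(18,5) = 8568.

8568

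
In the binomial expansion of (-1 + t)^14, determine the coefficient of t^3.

-364

The general term is C(14,j)·(-1)^j·(t)^(14-j); the t^3 term has j = 11.
C(14,11) = 364.
Coefficient = C(14,11) · (-1)^11 = 364 · (-1) = -364.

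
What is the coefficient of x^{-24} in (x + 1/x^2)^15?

105

General term: C(15,j)·(x)^j·(1/x^2)^(15-j), with x-exponent 1j − 2(15−j) = 3j − 30.
Set 3j − 30 = -24: j = 2.
C(15,2) = 105; 1^2 = 1; 1^13 = 1.
Coefficient = 105 · 1 · 1 = 105.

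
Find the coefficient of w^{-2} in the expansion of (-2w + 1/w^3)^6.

General term: C(6,j)·(-2w)^j·(1/w^3)^(6-j), with w-exponent 1j − 3(6−j) = 4j − 18.
Set 4j − 18 = -2: j = 4.
C(6,4) = 15; (-2)^4 = 16; 1^2 = 1.
Coefficient = 15 · 16 · 1 = 240.

240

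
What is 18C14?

3060

C(18,14) = C(18,4) by symmetry.
C(18,4) = (18·17·16·15) / 4! = 73440 / 24 = 3060.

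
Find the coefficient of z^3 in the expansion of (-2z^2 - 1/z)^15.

General term: C(15,j)·(-2z^2)^j·(-1/z)^(15-j), with z-exponent 2j − 1(15−j) = 3j − 15.
Set 3j − 15 = 3: j = 6.
C(15,6) = 5005; (-2)^6 = 64; (-1)^9 = -1.
Coefficient = 5005 · 64 · (-1) = -320320.

-320320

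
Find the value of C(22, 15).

170544

C(22,15) = C(22,7) by symmetry.
C(22,7) = (22·21·20·19·18·17·16) / 7! = 859541760 / 5040 = 170544.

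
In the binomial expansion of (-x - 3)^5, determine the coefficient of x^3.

The general term is C(5,j)·(-x)^j·(-3)^(5-j); the x^3 term has j = 3.
C(5,3) = 10.
Coefficient = C(5,3) · (-1)^3 · (-3)^2 = 10 · (-1) · 9 = -90.

-90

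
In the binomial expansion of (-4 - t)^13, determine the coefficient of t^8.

The general term is C(13,j)·(-4)^j·(-t)^(13-j); the t^8 term has j = 5.
C(13,5) = 1287.
Coefficient = C(13,5) · (-4)^5 = 1287 · (-1024) = -1317888.

-1317888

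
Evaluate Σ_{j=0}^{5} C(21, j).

1 + 21 + 210 + 1330 + 5985 + 20349 = 27896.

27896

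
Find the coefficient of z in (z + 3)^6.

The general term is C(6,j)·(z)^j·(3)^(6-j); the z^1 term has j = 1.
C(6,1) = 6.
Coefficient = C(6,1) · 3^5 = 6 · 243 = 1458.

1458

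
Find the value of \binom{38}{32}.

2760681

C(38,32) = C(38,6) by symmetry.
C(38,6) = (38·37·36·35·34·33) / 6! = 1987690320 / 720 = 2760681.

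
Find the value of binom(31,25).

736281

C(31,25) = C(31,6) by symmetry.
C(31,6) = (31·30·29·28·27·26) / 6! = 530122320 / 720 = 736281.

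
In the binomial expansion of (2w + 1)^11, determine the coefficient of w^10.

11264

The general term is C(11,j)·(2w)^j·(1)^(11-j); the w^10 term has j = 10.
C(11,10) = 11.
Coefficient = C(11,10) · 2^10 = 11 · 1024 = 11264.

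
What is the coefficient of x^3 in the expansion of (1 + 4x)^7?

The general term is C(7,j)·(1)^j·(4x)^(7-j); the x^3 term has j = 4.
C(7,4) = 35.
Coefficient = C(7,4) · 4^3 = 35 · 64 = 2240.

2240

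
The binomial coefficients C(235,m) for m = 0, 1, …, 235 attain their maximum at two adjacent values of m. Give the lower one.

For odd n = 235, C(235,m) peaks at m = (n−1)/2 and (n+1)/2; the lower is 117.

117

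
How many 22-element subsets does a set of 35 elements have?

1476337800

C(35,22) = C(35,13) by symmetry.
C(35,13) = (35·34·33·32·31·30·29·28·27·26·25·24·23) / 13! = 9193186188426240000 / 6227020800 = 1476337800.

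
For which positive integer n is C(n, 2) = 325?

n(n−1)/2 = 325 ⇒ n(n−1) = 650. Since 26·25 = 650, n = 26.

26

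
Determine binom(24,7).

C(24,7) = (24·23·22·21·20·19·18) / 7! = 1744364160 / 5040 = 346104.

346104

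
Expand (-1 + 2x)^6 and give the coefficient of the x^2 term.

The general term is C(6,j)·(-1)^j·(2x)^(6-j); the x^2 term has j = 4.
C(6,4) = 15.
Coefficient = C(6,4) · 2^2 = 15 · 4 = 60.

60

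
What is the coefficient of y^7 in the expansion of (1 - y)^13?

The general term is C(13,j)·(1)^j·(-y)^(13-j); the y^7 term has j = 6.
C(13,6) = 1716.
Coefficient = C(13,6) · (-1)^7 = 1716 · (-1) = -1716.

-1716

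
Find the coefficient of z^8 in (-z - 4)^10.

The general term is C(10,j)·(-z)^j·(-4)^(10-j); the z^8 term has j = 8.
C(10,8) = 45.
Coefficient = C(10,8) · (-4)^2 = 45 · 16 = 720.

720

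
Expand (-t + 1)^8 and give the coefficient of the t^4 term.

70

The general term is C(8,j)·(-t)^j·(1)^(8-j); the t^4 term has j = 4.
C(8,4) = 70.
Coefficient = C(8,4) = 70.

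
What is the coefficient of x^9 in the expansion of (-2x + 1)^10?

The general term is C(10,j)·(-2x)^j·(1)^(10-j); the x^9 term has j = 9.
C(10,9) = 10.
Coefficient = C(10,9) · (-2)^9 = 10 · (-512) = -5120.

-5120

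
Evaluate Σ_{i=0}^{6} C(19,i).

1 + 19 + 171 + 969 + 3876 + 11628 + 27132 = 43796.

43796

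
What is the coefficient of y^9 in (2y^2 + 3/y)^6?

576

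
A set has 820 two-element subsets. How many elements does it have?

41

n(n−1)/2 = 820 ⇒ n(n−1) = 1640. Since 41·40 = 1640, n = 41.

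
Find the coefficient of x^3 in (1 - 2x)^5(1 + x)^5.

30

Coefficient of x^3 = Σ_{j} C(5,j)·(-2)^j·C(5,3-j)·1^(3-j) for j from 0 to 3.
= 10 + (-100) + 200 + (-80) = 30.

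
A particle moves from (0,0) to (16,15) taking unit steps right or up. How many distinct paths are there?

Each path is a sequence of 31 steps with 16 rights: C(31,16) = 300540195.

300540195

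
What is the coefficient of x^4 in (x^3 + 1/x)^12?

495

General term: C(12,j)·(x^3)^j·(1/x)^(12-j), with x-exponent 3j − 1(12−j) = 4j − 12.
Set 4j − 12 = 4: j = 4.
C(12,4) = 495; 1^4 = 1; 1^8 = 1.
Coefficient = 495 · 1 · 1 = 495.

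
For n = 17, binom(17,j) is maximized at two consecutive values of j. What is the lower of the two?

8

For odd n = 17, C(17,j) peaks at j = (n−1)/2 and (n+1)/2; the lower is 8.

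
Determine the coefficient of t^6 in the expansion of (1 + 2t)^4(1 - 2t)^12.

Coefficient of t^6 = Σ_{j} C(4,j)·2^j·C(12,6-j)·(-2)^(6-j) for j from 0 to 4.
= 59136 + (-202752) + 190080 + (-56320) + 4224 = -5632.

-5632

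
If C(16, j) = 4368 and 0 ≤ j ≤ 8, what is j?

C(16,j) increases on 0 ≤ j ≤ 8. C(16,4) = 1820 and C(16,5) = 4368, so j = 5.

5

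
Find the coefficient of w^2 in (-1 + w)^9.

The general term is C(9,j)·(-1)^j·(w)^(9-j); the w^2 term has j = 7.
C(9,7) = 36.
Coefficient = C(9,7) · (-1)^7 = 36 · (-1) = -36.

-36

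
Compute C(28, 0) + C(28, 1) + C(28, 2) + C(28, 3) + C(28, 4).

24158

1 + 28 + 378 + 3276 + 20475 = 24158.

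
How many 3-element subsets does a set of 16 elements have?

C(16,3) = (16·15·14) / 3! = 3360 / 6 = 560.

560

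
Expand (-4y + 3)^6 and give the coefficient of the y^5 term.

-18432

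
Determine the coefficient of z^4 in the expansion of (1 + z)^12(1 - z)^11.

Coefficient of z^4 = Σ_{j} C(12,j)·1^j·C(11,4-j)·(-1)^(4-j) for j from 0 to 4.
= 330 + (-1980) + 3630 + (-2420) + 495 = 55.

55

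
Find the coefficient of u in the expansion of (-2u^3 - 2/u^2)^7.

General term: C(7,j)·(-2u^3)^j·(-2/u^2)^(7-j), with u-exponent 3j − 2(7−j) = 5j − 14.
Set 5j − 14 = 1: j = 3.
C(7,3) = 35; (-2)^3 = -8; (-2)^4 = 16.
Coefficient = 35 · (-8) · 16 = -4480.

-4480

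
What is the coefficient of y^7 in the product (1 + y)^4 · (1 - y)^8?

Coefficient of y^7 = Σ_{j} C(4,j)·1^j·C(8,7-j)·(-1)^(7-j) for j from 0 to 4.
= (-8) + 112 + (-336) + 280 + (-56) = -8.

-8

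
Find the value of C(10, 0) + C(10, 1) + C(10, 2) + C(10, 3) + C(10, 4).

386

1 + 10 + 45 + 120 + 210 = 386.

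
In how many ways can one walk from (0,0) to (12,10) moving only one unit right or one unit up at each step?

646646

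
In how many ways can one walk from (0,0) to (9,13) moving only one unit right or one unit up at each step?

Each path is a sequence of 22 steps with 9 rights: C(22,9) = 497420.

497420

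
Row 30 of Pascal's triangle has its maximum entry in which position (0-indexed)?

15

C(30,j) is maximized at j = 30/2 = 15.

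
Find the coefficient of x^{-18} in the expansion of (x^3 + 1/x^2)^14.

91

General term: C(14,j)·(x^3)^j·(1/x^2)^(14-j), with x-exponent 3j − 2(14−j) = 5j − 28.
Set 5j − 28 = -18: j = 2.
C(14,2) = 91; 1^2 = 1; 1^12 = 1.
Coefficient = 91 · 1 · 1 = 91.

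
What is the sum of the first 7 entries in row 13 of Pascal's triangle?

4096

1 + 13 + 78 + 286 + 715 + 1287 + 1716 = 4096.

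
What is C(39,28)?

1676056044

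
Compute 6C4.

C(6,4) = C(6,2) by symmetry.
C(6,2) = (6·5) / 2! = 30 / 2 = 15.

15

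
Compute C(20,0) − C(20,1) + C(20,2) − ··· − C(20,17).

-171

The partial alternating sum Σ_{k=0}^{17} (−1)^k C(20,k) = (−1)^17 C(19,17) = -171.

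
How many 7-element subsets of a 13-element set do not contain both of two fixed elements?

1254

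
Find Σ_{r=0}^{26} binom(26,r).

67108864

Setting x = 1 in (1+x)^26 gives Σ C(26,r) = 2^26 = 67108864.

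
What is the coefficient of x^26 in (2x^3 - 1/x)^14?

1025024

General term: C(14,j)·(2x^3)^j·(-1/x)^(14-j), with x-exponent 3j − 1(14−j) = 4j − 14.
Set 4j − 14 = 26: j = 10.
C(14,10) = 1001; 2^10 = 1024; (-1)^4 = 1.
Coefficient = 1001 · 1024 · 1 = 1025024.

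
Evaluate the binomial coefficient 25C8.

1081575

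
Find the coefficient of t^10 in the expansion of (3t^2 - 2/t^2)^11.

General term: C(11,j)·(3t^2)^j·(-2/t^2)^(11-j), with t-exponent 2j − 2(11−j) = 4j − 22.
Set 4j − 22 = 10: j = 8.
C(11,8) = 165; 3^8 = 6561; (-2)^3 = -8.
Coefficient = 165 · 6561 · (-8) = -8660520.

-8660520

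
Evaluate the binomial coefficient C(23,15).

C(23,15) = C(23,8) by symmetry.
C(23,8) = (23·22·21·20·19·18·17·16) / 8! = 19769460480 / 40320 = 490314.

490314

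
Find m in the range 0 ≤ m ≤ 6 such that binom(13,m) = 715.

4

C(13,m) increases on 0 ≤ m ≤ 6. C(13,3) = 286 and C(13,4) = 715, so m = 4.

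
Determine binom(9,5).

126

C(9,5) = C(9,4) by symmetry.
C(9,4) = (9·8·7·6) / 4! = 3024 / 24 = 126.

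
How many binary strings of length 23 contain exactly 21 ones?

Choose the 21 positions: C(23,21) = 253.

253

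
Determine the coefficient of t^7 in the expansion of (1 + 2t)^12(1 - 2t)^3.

Coefficient of t^7 = Σ_{j} C(12,j)·2^j·C(3,7-j)·(-2)^(7-j) for j from 4 to 7.
= (-63360) + 304128 + (-354816) + 101376 = -12672.

-12672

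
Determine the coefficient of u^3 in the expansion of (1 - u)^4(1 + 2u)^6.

Coefficient of u^3 = Σ_{j} C(4,j)·(-1)^j·C(6,3-j)·2^(3-j) for j from 0 to 3.
= 160 + (-240) + 72 + (-4) = -12.

-12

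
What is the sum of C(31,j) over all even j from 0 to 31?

Even-j terms of row 31 sum to 2^30 = 1073741824.

1073741824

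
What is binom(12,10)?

66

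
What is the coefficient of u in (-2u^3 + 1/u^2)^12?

-25344

General term: C(12,j)·(-2u^3)^j·(1/u^2)^(12-j), with u-exponent 3j − 2(12−j) = 5j − 24.
Set 5j − 24 = 1: j = 5.
C(12,5) = 792; (-2)^5 = -32; 1^7 = 1.
Coefficient = 792 · (-32) · 1 = -25344.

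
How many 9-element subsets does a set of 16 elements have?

C(16,9) = C(16,7) by symmetry.
C(16,7) = (16·15·14·13·12·11·10) / 7! = 57657600 / 5040 = 11440.

11440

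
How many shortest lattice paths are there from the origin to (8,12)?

Each path is a sequence of 20 steps with 8 rights: C(20,8) = 125970.

125970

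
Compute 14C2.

C(14,2) = (14·13) / 2! = 182 / 2 = 91.

91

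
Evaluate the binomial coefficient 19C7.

50388

C(19,7) = (19·18·17·16·15·14·13) / 7! = 253955520 / 5040 = 50388.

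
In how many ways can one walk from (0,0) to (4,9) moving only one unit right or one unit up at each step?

Each path is a sequence of 13 steps with 4 rights: C(13,4) = 715.

715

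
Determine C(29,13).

C(29,13) = (29·28·27·26·25·24·23·22·21·20·19·18·17) / 13! = 422590010274432000 / 6227020800 = 67863915.

67863915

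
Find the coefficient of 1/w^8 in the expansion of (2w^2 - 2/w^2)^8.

7168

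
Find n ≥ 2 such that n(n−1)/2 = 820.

n(n−1)/2 = 820 ⇒ n(n−1) = 1640. Since 41·40 = 1640, n = 41.

41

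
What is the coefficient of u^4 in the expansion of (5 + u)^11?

25781250

The general term is C(11,j)·(5)^j·(u)^(11-j); the u^4 term has j = 7.
C(11,7) = 330.
Coefficient = C(11,7) · 5^7 = 330 · 78125 = 25781250.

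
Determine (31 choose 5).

C(31,5) = (31·30·29·28·27) / 5! = 20389320 / 120 = 169911.

169911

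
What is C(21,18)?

1330

C(21,18) = C(21,3) by symmetry.
C(21,3) = (21·20·19) / 3! = 7980 / 6 = 1330.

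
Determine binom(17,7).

19448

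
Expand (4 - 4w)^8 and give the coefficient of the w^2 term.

1835008

The general term is C(8,j)·(4)^j·(-4w)^(8-j); the w^2 term has j = 6.
C(8,6) = 28.
Coefficient = C(8,6) · 4^6 · (-4)^2 = 28 · 4096 · 16 = 1835008.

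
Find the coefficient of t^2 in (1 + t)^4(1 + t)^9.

78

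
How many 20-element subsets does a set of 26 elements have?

230230

C(26,20) = C(26,6) by symmetry.
C(26,6) = (26·25·24·23·22·21) / 6! = 165765600 / 720 = 230230.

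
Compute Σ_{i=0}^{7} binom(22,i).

280600

1 + 22 + 231 + 1540 + 7315 + 26334 + 74613 + 170544 = 280600.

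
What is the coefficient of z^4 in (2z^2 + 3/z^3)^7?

6048

General term: C(7,j)·(2z^2)^j·(3/z^3)^(7-j), with z-exponent 2j − 3(7−j) = 5j − 21.
Set 5j − 21 = 4: j = 5.
C(7,5) = 21; 2^5 = 32; 3^2 = 9.
Coefficient = 21 · 32 · 9 = 6048.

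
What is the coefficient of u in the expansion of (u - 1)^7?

The general term is C(7,j)·(u)^j·(-1)^(7-j); the u^1 term has j = 1.
C(7,1) = 7.
Coefficient = C(7,1) = 7.

7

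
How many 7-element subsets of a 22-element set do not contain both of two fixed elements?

155040

All 7-subsets: C(22,7) = 170544. Those containing both fixed elements: C(20,5) = 15504.
170544 − 15504 = 155040.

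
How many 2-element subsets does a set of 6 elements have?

15

C(6,2) = (6·5) / 2! = 30 / 2 = 15.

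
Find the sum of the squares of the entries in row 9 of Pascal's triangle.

48620

By Vandermonde's identity, Σ C(9,j)² = C(18,9) = 48620.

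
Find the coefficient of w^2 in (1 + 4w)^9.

576

The general term is C(9,j)·(1)^j·(4w)^(9-j); the w^2 term has j = 7.
C(9,7) = 36.
Coefficient = C(9,7) · 4^2 = 36 · 16 = 576.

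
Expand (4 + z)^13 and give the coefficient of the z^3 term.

299892736

The general term is C(13,j)·(4)^j·(z)^(13-j); the z^3 term has j = 10.
C(13,10) = 286.
Coefficient = C(13,10) · 4^10 = 286 · 1048576 = 299892736.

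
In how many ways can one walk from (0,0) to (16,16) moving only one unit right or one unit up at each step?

601080390

Each path is a sequence of 32 steps with 16 rights: C(32,16) = 601080390.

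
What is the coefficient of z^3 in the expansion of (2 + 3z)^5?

1080

The general term is C(5,j)·(2)^j·(3z)^(5-j); the z^3 term has j = 2.
C(5,2) = 10.
Coefficient = C(5,2) · 2^2 · 3^3 = 10 · 4 · 27 = 1080.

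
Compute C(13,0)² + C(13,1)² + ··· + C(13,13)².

10400600

Σ C(13,r)² is the coefficient of x^13 in (1+x)^13(1+x)^13 = (1+x)^26, i.e. C(26,13) = 10400600.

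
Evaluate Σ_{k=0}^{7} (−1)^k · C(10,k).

-36

The partial alternating sum Σ_{k=0}^{7} (−1)^k C(10,k) = (−1)^7 C(9,7) = -36.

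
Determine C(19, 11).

75582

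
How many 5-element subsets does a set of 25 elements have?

53130

C(25,5) = (25·24·23·22·21) / 5! = 6375600 / 120 = 53130.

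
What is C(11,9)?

55

C(11,9) = C(11,2) by symmetry.
C(11,2) = (11·10) / 2! = 110 / 2 = 55.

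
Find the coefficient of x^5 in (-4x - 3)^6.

The general term is C(6,j)·(-4x)^j·(-3)^(6-j); the x^5 term has j = 5.
C(6,5) = 6.
Coefficient = C(6,5) · (-4)^5 · (-3)^1 = 6 · (-1024) · (-3) = 18432.

18432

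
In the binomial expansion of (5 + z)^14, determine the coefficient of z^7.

The general term is C(14,j)·(5)^j·(z)^(14-j); the z^7 term has j = 7.
C(14,7) = 3432.
Coefficient = C(14,7) · 5^7 = 3432 · 78125 = 268125000.

268125000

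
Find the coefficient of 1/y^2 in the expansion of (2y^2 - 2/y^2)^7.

4480

General term: C(7,j)·(2y^2)^j·(-2/y^2)^(7-j), with y-exponent 2j − 2(7−j) = 4j − 14.
Set 4j − 14 = -2: j = 3.
C(7,3) = 35; 2^3 = 8; (-2)^4 = 16.
Coefficient = 35 · 8 · 16 = 4480.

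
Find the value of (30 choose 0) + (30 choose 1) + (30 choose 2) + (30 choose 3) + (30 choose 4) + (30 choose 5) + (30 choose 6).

1 + 30 + 435 + 4060 + 27405 + 142506 + 593775 = 768212.

768212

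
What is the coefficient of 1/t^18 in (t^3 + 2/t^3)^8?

1024

General term: C(8,j)·(t^3)^j·(2/t^3)^(8-j), with t-exponent 3j − 3(8−j) = 6j − 24.
Set 6j − 24 = -18: j = 1.
C(8,1) = 8; 1^1 = 1; 2^7 = 128.
Coefficient = 8 · 1 · 128 = 1024.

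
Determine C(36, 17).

8597496600

C(36,17) = (36·35·34·33·32·31·30·29·28·27·26·25·24·23·22·21·20) / 17! = 3058021453718104473600000 / 355687428096000 = 8597496600.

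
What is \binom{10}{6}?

C(10,6) = C(10,4) by symmetry.
C(10,4) = (10·9·8·7) / 4! = 5040 / 24 = 210.

210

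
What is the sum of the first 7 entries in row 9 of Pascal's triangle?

1 + 9 + 36 + 84 + 126 + 126 + 84 = 466.

466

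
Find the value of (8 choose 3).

56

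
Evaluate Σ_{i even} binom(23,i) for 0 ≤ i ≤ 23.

4194304

Even-i terms of row 23 sum to 2^22 = 4194304.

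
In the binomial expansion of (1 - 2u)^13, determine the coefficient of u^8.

The general term is C(13,j)·(1)^j·(-2u)^(13-j); the u^8 term has j = 5.
C(13,5) = 1287.
Coefficient = C(13,5) · (-2)^8 = 1287 · 256 = 329472.

329472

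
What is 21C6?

C(21,6) = (21·20·19·18·17·16) / 6! = 39070080 / 720 = 54264.

54264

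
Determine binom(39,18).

62359143990

C(39,18) = (39·38·37·36·35·34·33·32·31·30·29·28·27·26·25·24·23·22) / 18! = 399246543793282239774720000 / 6402373705728000 = 62359143990.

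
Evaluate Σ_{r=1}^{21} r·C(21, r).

22020096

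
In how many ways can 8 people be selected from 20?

125970

This is C(20,8) = 125970.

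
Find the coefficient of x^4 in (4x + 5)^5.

6400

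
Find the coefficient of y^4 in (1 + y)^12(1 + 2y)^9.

24039

Coefficient of y^4 = Σ_{j} C(12,j)·1^j·C(9,4-j)·2^(4-j) for j from 0 to 4.
= 2016 + 8064 + 9504 + 3960 + 495 = 24039.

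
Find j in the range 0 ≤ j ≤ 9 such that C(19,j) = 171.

2

C(19,j) increases on 0 ≤ j ≤ 9. C(19,1) = 19 and C(19,2) = 171, so j = 2.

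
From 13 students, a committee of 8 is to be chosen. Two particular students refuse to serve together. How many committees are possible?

All 8-subsets: C(13,8) = 1287. Those containing both fixed elements: C(11,6) = 462.
1287 − 462 = 825.

825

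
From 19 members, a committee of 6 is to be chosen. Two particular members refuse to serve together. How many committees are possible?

24752

All 6-subsets: C(19,6) = 27132. Those containing both fixed elements: C(17,4) = 2380.
27132 − 2380 = 24752.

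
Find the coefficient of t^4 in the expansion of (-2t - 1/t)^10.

15360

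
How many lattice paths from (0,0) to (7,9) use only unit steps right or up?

Each path is a sequence of 16 steps with 7 rights: C(16,7) = 11440.

11440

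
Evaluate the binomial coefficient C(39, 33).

C(39,33) = C(39,6) by symmetry.
C(39,6) = (39·38·37·36·35·34) / 6! = 2349088560 / 720 = 3262623.

3262623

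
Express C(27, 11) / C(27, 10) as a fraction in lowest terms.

C(n,k+1)/C(n,k) = (n−k)/(k+1) = (27−10)/(10+1) = 17/11.

17/11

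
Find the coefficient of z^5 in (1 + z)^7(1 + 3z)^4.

Coefficient of z^5 = Σ_{j} C(7,j)·1^j·C(4,5-j)·3^(5-j) for j from 1 to 5.
= 567 + 2268 + 1890 + 420 + 21 = 5166.

5166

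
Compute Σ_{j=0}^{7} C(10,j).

968

1 + 10 + 45 + 120 + 210 + 252 + 210 + 120 = 968.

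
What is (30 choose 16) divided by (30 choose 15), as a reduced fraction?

C(n,k+1)/C(n,k) = (n−k)/(k+1) = (30−15)/(15+1) = 15/16.

15/16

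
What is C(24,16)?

735471

C(24,16) = C(24,8) by symmetry.
C(24,8) = (24·23·22·21·20·19·18·17) / 8! = 29654190720 / 40320 = 735471.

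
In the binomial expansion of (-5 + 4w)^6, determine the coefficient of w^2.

150000

The general term is C(6,j)·(-5)^j·(4w)^(6-j); the w^2 term has j = 4.
C(6,4) = 15.
Coefficient = C(6,4) · (-5)^4 · 4^2 = 15 · 625 · 16 = 150000.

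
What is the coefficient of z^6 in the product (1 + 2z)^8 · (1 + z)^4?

17584

Coefficient of z^6 = Σ_{j} C(8,j)·2^j·C(4,6-j)·1^(6-j) for j from 2 to 6.
= 112 + 1792 + 6720 + 7168 + 1792 = 17584.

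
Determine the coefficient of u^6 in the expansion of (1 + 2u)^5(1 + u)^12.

51908

Coefficient of u^6 = Σ_{j} C(5,j)·2^j·C(12,6-j)·1^(6-j) for j from 0 to 5.
= 924 + 7920 + 19800 + 17600 + 5280 + 384 = 51908.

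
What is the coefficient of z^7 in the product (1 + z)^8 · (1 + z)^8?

11440

(1 + z)^8(1 + z)^8 = (1 + z)^16, so the coefficient of z^7 is C(16,7)·1^7 = 11440·1 = 11440.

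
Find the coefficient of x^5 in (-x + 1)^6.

The general term is C(6,j)·(-x)^j·(1)^(6-j); the x^5 term has j = 5.
C(6,5) = 6.
Coefficient = C(6,5) · (-1)^5 = 6 · (-1) = -6.

-6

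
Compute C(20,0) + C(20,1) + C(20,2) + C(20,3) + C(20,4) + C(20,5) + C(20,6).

60460

1 + 20 + 190 + 1140 + 4845 + 15504 + 38760 = 60460.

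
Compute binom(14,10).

1001

C(14,10) = C(14,4) by symmetry.
C(14,4) = (14·13·12·11) / 4! = 24024 / 24 = 1001.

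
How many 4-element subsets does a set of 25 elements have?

12650

C(25,4) = (25·24·23·22) / 4! = 303600 / 24 = 12650.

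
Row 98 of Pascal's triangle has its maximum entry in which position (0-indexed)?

49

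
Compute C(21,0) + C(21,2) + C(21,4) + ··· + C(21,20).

Even-r terms of row 21 sum to 2^20 = 1048576.

1048576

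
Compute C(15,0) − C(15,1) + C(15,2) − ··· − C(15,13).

The partial alternating sum Σ_{k=0}^{13} (−1)^k C(15,k) = (−1)^13 C(14,13) = -14.

-14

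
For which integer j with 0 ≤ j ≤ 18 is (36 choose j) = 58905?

4

C(36,j) increases on 0 ≤ j ≤ 18. C(36,3) = 7140 and C(36,4) = 58905, so j = 4.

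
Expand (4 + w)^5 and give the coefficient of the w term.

The general term is C(5,j)·(4)^j·(w)^(5-j); the w^1 term has j = 4.
C(5,4) = 5.
Coefficient = C(5,4) · 4^4 = 5 · 256 = 1280.

1280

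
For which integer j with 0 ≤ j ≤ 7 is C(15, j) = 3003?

C(15,j) increases on 0 ≤ j ≤ 7. C(15,4) = 1365 and C(15,5) = 3003, so j = 5.

5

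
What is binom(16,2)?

120

C(16,2) = (16·15) / 2! = 240 / 2 = 120.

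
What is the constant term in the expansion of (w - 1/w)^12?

924

General term: C(12,j)·(w)^j·(-1/w)^(12-j), with w-exponent 1j − 1(12−j) = 2j − 12.
Set 2j − 12 = 0: j = 6.
C(12,6) = 924; 1^6 = 1; (-1)^6 = 1.
Coefficient = 924 · 1 · 1 = 924.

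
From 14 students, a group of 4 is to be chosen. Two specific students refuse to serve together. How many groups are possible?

935

All 4-subsets: C(14,4) = 1001. Those containing both fixed elements: C(12,2) = 66.
1001 − 66 = 935.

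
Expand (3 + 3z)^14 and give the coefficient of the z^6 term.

14363255907

The general term is C(14,j)·(3)^j·(3z)^(14-j); the z^6 term has j = 8.
C(14,8) = 3003.
Coefficient = C(14,8) · 3^8 · 3^6 = 3003 · 6561 · 729 = 14363255907.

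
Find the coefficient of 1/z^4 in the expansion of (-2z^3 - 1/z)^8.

General term: C(8,j)·(-2z^3)^j·(-1/z)^(8-j), with z-exponent 3j − 1(8−j) = 4j − 8.
Set 4j − 8 = -4: j = 1.
C(8,1) = 8; (-2)^1 = -2; (-1)^7 = -1.
Coefficient = 8 · (-2) · (-1) = 16.

16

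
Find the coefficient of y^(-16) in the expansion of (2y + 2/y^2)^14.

16400384

General term: C(14,j)·(2y)^j·(2/y^2)^(14-j), with y-exponent 1j − 2(14−j) = 3j − 28.
Set 3j − 28 = -16: j = 4.
C(14,4) = 1001; 2^4 = 16; 2^10 = 1024.
Coefficient = 1001 · 16 · 1024 = 16400384.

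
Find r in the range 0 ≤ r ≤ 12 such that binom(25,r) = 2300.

C(25,r) increases on 0 ≤ r ≤ 12. C(25,2) = 300 and C(25,3) = 2300, so r = 3.

3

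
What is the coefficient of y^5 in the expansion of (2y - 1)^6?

The general term is C(6,j)·(2y)^j·(-1)^(6-j); the y^5 term has j = 5.
C(6,5) = 6.
Coefficient = C(6,5) · 2^5 · (-1)^1 = 6 · 32 · (-1) = -192.

-192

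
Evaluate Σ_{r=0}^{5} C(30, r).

1 + 30 + 435 + 4060 + 27405 + 142506 = 174437.

174437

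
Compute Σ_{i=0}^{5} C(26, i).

1 + 26 + 325 + 2600 + 14950 + 65780 = 83682.

83682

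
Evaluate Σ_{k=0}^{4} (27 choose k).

1 + 27 + 351 + 2925 + 17550 = 20854.

20854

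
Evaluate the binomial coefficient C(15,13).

105

C(15,13) = C(15,2) by symmetry.
C(15,2) = (15·14) / 2! = 210 / 2 = 105.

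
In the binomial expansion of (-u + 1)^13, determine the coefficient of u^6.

1716

The general term is C(13,j)·(-u)^j·(1)^(13-j); the u^6 term has j = 6.
C(13,6) = 1716.
Coefficient = C(13,6) = 1716.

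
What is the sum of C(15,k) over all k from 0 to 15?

32768

Setting x = 1 in (1+x)^15 gives Σ C(15,k) = 2^15 = 32768.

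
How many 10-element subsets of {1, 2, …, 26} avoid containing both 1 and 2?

All 10-subsets: C(26,10) = 5311735. Those containing both fixed elements: C(24,8) = 735471.
5311735 − 735471 = 4576264.

4576264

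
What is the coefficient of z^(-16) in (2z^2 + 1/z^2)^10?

General term: C(10,j)·(2z^2)^j·(1/z^2)^(10-j), with z-exponent 2j − 2(10−j) = 4j − 20.
Set 4j − 20 = -16: j = 1.
C(10,1) = 10; 2^1 = 2; 1^9 = 1.
Coefficient = 10 · 2 · 1 = 20.

20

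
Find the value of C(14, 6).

C(14,6) = (14·13·12·11·10·9) / 6! = 2162160 / 720 = 3003.

3003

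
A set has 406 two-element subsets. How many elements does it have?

n(n−1)/2 = 406 ⇒ n(n−1) = 812. Since 29·28 = 812, n = 29.

29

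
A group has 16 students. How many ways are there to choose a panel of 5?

4368

This is C(16,5) = 4368.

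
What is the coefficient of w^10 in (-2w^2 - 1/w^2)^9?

General term: C(9,j)·(-2w^2)^j·(-1/w^2)^(9-j), with w-exponent 2j − 2(9−j) = 4j − 18.
Set 4j − 18 = 10: j = 7.
C(9,7) = 36; (-2)^7 = -128; (-1)^2 = 1.
Coefficient = 36 · (-128) · 1 = -4608.

-4608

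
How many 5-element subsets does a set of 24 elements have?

C(24,5) = (24·23·22·21·20) / 5! = 5100480 / 120 = 42504.

42504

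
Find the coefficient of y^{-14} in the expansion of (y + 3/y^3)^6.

1458

General term: C(6,j)·(y)^j·(3/y^3)^(6-j), with y-exponent 1j − 3(6−j) = 4j − 18.
Set 4j − 18 = -14: j = 1.
C(6,1) = 6; 1^1 = 1; 3^5 = 243.
Coefficient = 6 · 1 · 243 = 1458.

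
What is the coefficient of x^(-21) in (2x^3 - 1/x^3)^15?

General term: C(15,j)·(2x^3)^j·(-1/x^3)^(15-j), with x-exponent 3j − 3(15−j) = 6j − 45.
Set 6j − 45 = -21: j = 4.
C(15,4) = 1365; 2^4 = 16; (-1)^11 = -1.
Coefficient = 1365 · 16 · (-1) = -21840.

-21840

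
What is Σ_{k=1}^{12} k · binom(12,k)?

24576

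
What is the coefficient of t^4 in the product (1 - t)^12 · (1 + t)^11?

Coefficient of t^4 = Σ_{j} C(12,j)·(-1)^j·C(11,4-j)·1^(4-j) for j from 0 to 4.
= 330 + (-1980) + 3630 + (-2420) + 495 = 55.

55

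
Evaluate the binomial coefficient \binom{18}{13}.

8568

C(18,13) = C(18,5) by symmetry.
C(18,5) = (18·17·16·15·14) / 5! = 1028160 / 120 = 8568.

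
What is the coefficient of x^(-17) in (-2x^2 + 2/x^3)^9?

18432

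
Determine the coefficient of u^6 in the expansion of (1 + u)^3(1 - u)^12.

-187

Coefficient of u^6 = Σ_{j} C(3,j)·1^j·C(12,6-j)·(-1)^(6-j) for j from 0 to 3.
= 924 + (-2376) + 1485 + (-220) = -187.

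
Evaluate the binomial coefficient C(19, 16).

C(19,16) = C(19,3) by symmetry.
C(19,3) = (19·18·17) / 3! = 5814 / 6 = 969.

969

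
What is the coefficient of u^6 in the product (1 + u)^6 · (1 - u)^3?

8

Coefficient of u^6 = Σ_{j} C(6,j)·1^j·C(3,6-j)·(-1)^(6-j) for j from 3 to 6.
= (-20) + 45 + (-18) + 1 = 8.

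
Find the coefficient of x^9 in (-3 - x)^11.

-495

The general term is C(11,j)·(-3)^j·(-x)^(11-j); the x^9 term has j = 2.
C(11,2) = 55.
Coefficient = C(11,2) · (-3)^2 · (-1)^9 = 55 · 9 · (-1) = -495.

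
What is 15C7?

6435

C(15,7) = (15·14·13·12·11·10·9) / 7! = 32432400 / 5040 = 6435.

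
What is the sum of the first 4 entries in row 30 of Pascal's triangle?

1 + 30 + 435 + 4060 = 4526.

4526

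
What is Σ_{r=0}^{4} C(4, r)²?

70

Σ C(4,r)² is the coefficient of x^4 in (1+x)^4(1+x)^4 = (1+x)^8, i.e. C(8,4) = 70.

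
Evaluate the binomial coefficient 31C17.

C(31,17) = C(31,14) by symmetry.
C(31,14) = (31·30·29·28·27·26·25·24·23·22·21·20·19·18) / 14! = 23118159385601280000 / 87178291200 = 265182525.

265182525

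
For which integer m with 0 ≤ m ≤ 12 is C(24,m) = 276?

2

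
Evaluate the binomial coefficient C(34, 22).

548354040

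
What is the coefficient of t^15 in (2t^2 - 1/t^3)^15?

-1863680

General term: C(15,j)·(2t^2)^j·(-1/t^3)^(15-j), with t-exponent 2j − 3(15−j) = 5j − 45.
Set 5j − 45 = 15: j = 12.
C(15,12) = 455; 2^12 = 4096; (-1)^3 = -1.
Coefficient = 455 · 4096 · (-1) = -1863680.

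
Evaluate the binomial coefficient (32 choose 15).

565722720

C(32,15) = (32·31·30·29·28·27·26·25·24·23·22·21·20·19·18) / 15! = 739781100339240960000 / 1307674368000 = 565722720.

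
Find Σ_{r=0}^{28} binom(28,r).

The entries of row 28 sum to 2^28 = 268435456.

268435456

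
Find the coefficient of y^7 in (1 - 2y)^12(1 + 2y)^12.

0

Coefficient of y^7 = Σ_{j} C(12,j)·(-2)^j·C(12,7-j)·2^(7-j) for j from 0 to 7.
= 101376 + (-1419264) + 6690816 + (-13939200) + 13939200 + (-6690816) + 1419264 + (-101376) = 0.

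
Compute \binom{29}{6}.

C(29,6) = (29·28·27·26·25·24) / 6! = 342014400 / 720 = 475020.

475020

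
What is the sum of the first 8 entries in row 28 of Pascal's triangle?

1 + 28 + 378 + 3276 + 20475 + 98280 + 376740 + 1184040 = 1683218.

1683218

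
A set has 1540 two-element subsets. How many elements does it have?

56

n(n−1)/2 = 1540 ⇒ n(n−1) = 3080. Since 56·55 = 3080, n = 56.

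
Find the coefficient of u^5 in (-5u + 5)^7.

The general term is C(7,j)·(-5u)^j·(5)^(7-j); the u^5 term has j = 5.
C(7,5) = 21.
Coefficient = C(7,5) · (-5)^5 · 5^2 = 21 · (-3125) · 25 = -1640625.

-1640625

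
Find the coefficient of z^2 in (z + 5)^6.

The general term is C(6,j)·(z)^j·(5)^(6-j); the z^2 term has j = 2.
C(6,2) = 15.
Coefficient = C(6,2) · 5^4 = 15 · 625 = 9375.

9375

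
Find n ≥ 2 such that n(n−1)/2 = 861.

n(n−1)/2 = 861 ⇒ n(n−1) = 1722. Since 42·41 = 1722, n = 42.

42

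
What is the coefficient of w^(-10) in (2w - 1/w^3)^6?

60

General term: C(6,j)·(2w)^j·(-1/w^3)^(6-j), with w-exponent 1j − 3(6−j) = 4j − 18.
Set 4j − 18 = -10: j = 2.
C(6,2) = 15; 2^2 = 4; (-1)^4 = 1.
Coefficient = 15 · 4 · 1 = 60.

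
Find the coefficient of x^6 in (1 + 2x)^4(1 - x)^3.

16

Coefficient of x^6 = Σ_{j} C(4,j)·2^j·C(3,6-j)·(-1)^(6-j) for j from 3 to 4.
= (-32) + 48 = 16.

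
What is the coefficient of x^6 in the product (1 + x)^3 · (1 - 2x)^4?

16

Coefficient of x^6 = Σ_{j} C(3,j)·1^j·C(4,6-j)·(-2)^(6-j) for j from 2 to 3.
= 48 + (-32) = 16.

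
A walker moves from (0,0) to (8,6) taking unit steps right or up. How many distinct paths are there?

Each path is a sequence of 14 steps with 8 rights: C(14,8) = 3003.

3003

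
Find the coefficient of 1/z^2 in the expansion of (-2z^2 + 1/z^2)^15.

-823680

General term: C(15,j)·(-2z^2)^j·(1/z^2)^(15-j), with z-exponent 2j − 2(15−j) = 4j − 30.
Set 4j − 30 = -2: j = 7.
C(15,7) = 6435; (-2)^7 = -128; 1^8 = 1.
Coefficient = 6435 · (-128) · 1 = -823680.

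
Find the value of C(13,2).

78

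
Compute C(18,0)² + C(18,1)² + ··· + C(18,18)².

Σ C(18,r)² is the coefficient of x^18 in (1+x)^18(1+x)^18 = (1+x)^36, i.e. C(36,18) = 9075135300.

9075135300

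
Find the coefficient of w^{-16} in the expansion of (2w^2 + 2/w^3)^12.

General term: C(12,j)·(2w^2)^j·(2/w^3)^(12-j), with w-exponent 2j − 3(12−j) = 5j − 36.
Set 5j − 36 = -16: j = 4.
C(12,4) = 495; 2^4 = 16; 2^8 = 256.
Coefficient = 495 · 16 · 256 = 2027520.

2027520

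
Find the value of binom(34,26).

18156204

C(34,26) = C(34,8) by symmetry.
C(34,8) = (34·33·32·31·30·29·28·27) / 8! = 732058145280 / 40320 = 18156204.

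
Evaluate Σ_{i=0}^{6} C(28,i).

499178

1 + 28 + 378 + 3276 + 20475 + 98280 + 376740 = 499178.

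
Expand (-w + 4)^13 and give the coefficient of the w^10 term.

18304

The general term is C(13,j)·(-w)^j·(4)^(13-j); the w^10 term has j = 10.
C(13,10) = 286.
Coefficient = C(13,10) · 4^3 = 286 · 64 = 18304.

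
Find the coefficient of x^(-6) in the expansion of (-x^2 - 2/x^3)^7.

General term: C(7,j)·(-x^2)^j·(-2/x^3)^(7-j), with x-exponent 2j − 3(7−j) = 5j − 21.
Set 5j − 21 = -6: j = 3.
C(7,3) = 35; (-1)^3 = -1; (-2)^4 = 16.
Coefficient = 35 · (-1) · 16 = -560.

-560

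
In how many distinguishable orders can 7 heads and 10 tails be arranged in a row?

Choose positions for the heads: C(17,7) = 19448.

19448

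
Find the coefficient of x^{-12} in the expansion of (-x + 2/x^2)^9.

General term: C(9,j)·(-x)^j·(2/x^2)^(9-j), with x-exponent 1j − 2(9−j) = 3j − 18.
Set 3j − 18 = -12: j = 2.
C(9,2) = 36; (-1)^2 = 1; 2^7 = 128.
Coefficient = 36 · 1 · 128 = 4608.

4608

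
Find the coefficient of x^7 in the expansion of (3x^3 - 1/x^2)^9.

30618

General term: C(9,j)·(3x^3)^j·(-1/x^2)^(9-j), with x-exponent 3j − 2(9−j) = 5j − 18.
Set 5j − 18 = 7: j = 5.
C(9,5) = 126; 3^5 = 243; (-1)^4 = 1.
Coefficient = 126 · 243 · 1 = 30618.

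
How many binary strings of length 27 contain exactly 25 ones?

351

Choose the 25 positions: C(27,25) = 351.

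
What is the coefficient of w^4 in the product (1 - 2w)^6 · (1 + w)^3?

-72

Coefficient of w^4 = Σ_{j} C(6,j)·(-2)^j·C(3,4-j)·1^(4-j) for j from 1 to 4.
= (-12) + 180 + (-480) + 240 = -72.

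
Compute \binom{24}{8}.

735471

C(24,8) = (24·23·22·21·20·19·18·17) / 8! = 29654190720 / 40320 = 735471.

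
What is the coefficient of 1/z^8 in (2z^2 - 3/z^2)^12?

General term: C(12,j)·(2z^2)^j·(-3/z^2)^(12-j), with z-exponent 2j − 2(12−j) = 4j − 24.
Set 4j − 24 = -8: j = 4.
C(12,4) = 495; 2^4 = 16; (-3)^8 = 6561.
Coefficient = 495 · 16 · 6561 = 51963120.

51963120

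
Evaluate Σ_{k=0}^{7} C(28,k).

1 + 28 + 378 + 3276 + 20475 + 98280 + 376740 + 1184040 = 1683218.

1683218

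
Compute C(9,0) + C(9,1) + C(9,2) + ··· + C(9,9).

The entries of row 9 sum to 2^9 = 512.

512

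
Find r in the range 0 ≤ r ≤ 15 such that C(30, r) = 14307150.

C(30,r) increases on 0 ≤ r ≤ 15. C(30,8) = 5852925 and C(30,9) = 14307150, so r = 9.

9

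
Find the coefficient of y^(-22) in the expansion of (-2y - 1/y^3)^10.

180

General term: C(10,j)·(-2y)^j·(-1/y^3)^(10-j), with y-exponent 1j − 3(10−j) = 4j − 30.
Set 4j − 30 = -22: j = 2.
C(10,2) = 45; (-2)^2 = 4; (-1)^8 = 1.
Coefficient = 45 · 4 · 1 = 180.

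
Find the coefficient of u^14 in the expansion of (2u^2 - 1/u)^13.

366080

General term: C(13,j)·(2u^2)^j·(-1/u)^(13-j), with u-exponent 2j − 1(13−j) = 3j − 13.
Set 3j − 13 = 14: j = 9.
C(13,9) = 715; 2^9 = 512; (-1)^4 = 1.
Coefficient = 715 · 512 · 1 = 366080.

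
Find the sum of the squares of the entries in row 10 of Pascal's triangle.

184756

Σ C(10,j)² is the coefficient of x^10 in (1+x)^10(1+x)^10 = (1+x)^20, i.e. C(20,10) = 184756.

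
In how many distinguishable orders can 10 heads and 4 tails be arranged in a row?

1001

Choose positions for the heads: C(14,10) = 1001.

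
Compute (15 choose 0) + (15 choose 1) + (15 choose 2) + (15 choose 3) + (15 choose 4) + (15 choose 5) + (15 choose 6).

1 + 15 + 105 + 455 + 1365 + 3003 + 5005 = 9949.

9949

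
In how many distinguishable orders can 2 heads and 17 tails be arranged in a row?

Choose positions for the heads: C(19,2) = 171.

171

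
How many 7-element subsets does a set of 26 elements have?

657800

C(26,7) = (26·25·24·23·22·21·20) / 7! = 3315312000 / 5040 = 657800.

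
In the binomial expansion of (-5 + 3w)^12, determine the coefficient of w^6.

10524937500

The general term is C(12,j)·(-5)^j·(3w)^(12-j); the w^6 term has j = 6.
C(12,6) = 924.
Coefficient = C(12,6) · (-5)^6 · 3^6 = 924 · 15625 · 729 = 10524937500.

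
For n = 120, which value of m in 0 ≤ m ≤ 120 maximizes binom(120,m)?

60

C(120,m) is maximized at m = 120/2 = 60.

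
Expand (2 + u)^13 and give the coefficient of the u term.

The general term is C(13,j)·(2)^j·(u)^(13-j); the u^1 term has j = 12.
C(13,12) = 13.
Coefficient = C(13,12) · 2^12 = 13 · 4096 = 53248.

53248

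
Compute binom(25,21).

12650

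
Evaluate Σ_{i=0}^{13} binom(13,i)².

10400600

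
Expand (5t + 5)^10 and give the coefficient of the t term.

The general term is C(10,j)·(5t)^j·(5)^(10-j); the t^1 term has j = 1.
C(10,1) = 10.
Coefficient = C(10,1) · 5^1 · 5^9 = 10 · 5 · 1953125 = 97656250.

97656250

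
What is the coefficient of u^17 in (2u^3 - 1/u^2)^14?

General term: C(14,j)·(2u^3)^j·(-1/u^2)^(14-j), with u-exponent 3j − 2(14−j) = 5j − 28.
Set 5j − 28 = 17: j = 9.
C(14,9) = 2002; 2^9 = 512; (-1)^5 = -1.
Coefficient = 2002 · 512 · (-1) = -1025024.

-1025024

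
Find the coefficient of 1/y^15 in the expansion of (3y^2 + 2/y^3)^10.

414720

General term: C(10,j)·(3y^2)^j·(2/y^3)^(10-j), with y-exponent 2j − 3(10−j) = 5j − 30.
Set 5j − 30 = -15: j = 3.
C(10,3) = 120; 3^3 = 27; 2^7 = 128.
Coefficient = 120 · 27 · 128 = 414720.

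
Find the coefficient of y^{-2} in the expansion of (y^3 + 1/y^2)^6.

General term: C(6,j)·(y^3)^j·(1/y^2)^(6-j), with y-exponent 3j − 2(6−j) = 5j − 12.
Set 5j − 12 = -2: j = 2.
C(6,2) = 15; 1^2 = 1; 1^4 = 1.
Coefficient = 15 · 1 · 1 = 15.

15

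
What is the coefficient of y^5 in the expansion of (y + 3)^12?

1732104

The general term is C(12,j)·(y)^j·(3)^(12-j); the y^5 term has j = 5.
C(12,5) = 792.
Coefficient = C(12,5) · 3^7 = 792 · 2187 = 1732104.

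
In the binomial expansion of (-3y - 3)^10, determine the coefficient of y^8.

2657205

The general term is C(10,j)·(-3y)^j·(-3)^(10-j); the y^8 term has j = 8.
C(10,8) = 45.
Coefficient = C(10,8) · (-3)^8 · (-3)^2 = 45 · 6561 · 9 = 2657205.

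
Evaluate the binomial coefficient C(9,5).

126

C(9,5) = C(9,4) by symmetry.
C(9,4) = (9·8·7·6) / 4! = 3024 / 24 = 126.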